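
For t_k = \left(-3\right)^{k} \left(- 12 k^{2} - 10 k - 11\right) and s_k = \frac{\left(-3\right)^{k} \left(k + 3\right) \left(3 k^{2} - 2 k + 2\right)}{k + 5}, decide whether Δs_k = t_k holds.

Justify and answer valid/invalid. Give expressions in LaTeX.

s_(k+1) = 3*(-3)**k*(k + 4)*(2*k - 3*(k + 1)**2)/(k + 6)
s_(k+1) − s_k = (-3)**k*(-12*k**4 - 118*k**3 - 335*k**2 - 303*k - 216)/(k**2 + 11*k + 30)
(s_(k+1) − s_k) − t_k = (-3)**k*(24*k**3 + 146*k**2 + 118*k + 114)/(k**2 + 11*k + 30)

Invalid: residual \frac{\left(-3\right)^{k} \left(24 k^{3} + 146 k^{2} + 118 k + 114\right)}{k^{2} + 11 k + 30} ≠ 0.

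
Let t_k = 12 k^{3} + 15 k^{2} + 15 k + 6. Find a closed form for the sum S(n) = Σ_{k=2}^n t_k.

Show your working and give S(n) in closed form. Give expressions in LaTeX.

Ratio r(k) = (4*k**3 + 17*k**2 + 27*k + 16)/(4*k**3 + 5*k**2 + 5*k + 2).
Gosper form: A/B · C(k+1)/C(k) with A=1, B=1, C=k**3 + 5*k**2/4 + 5*k/4 + 1/2.
Set up (1)·f(k+1) − (1)·f(k) − (k**3 + 5*k**2/4 + 5*k/4 + 1/2) = 0.
Bound: deg f ≤ 4.
Match coefficients ⇒ f(k) = k*(3*k**3 - k**2 + 3*k + 1)/12.
So s_k = (B(k−1)f/C)·t_k = (k*(3*k**3 - k**2 + 3*k + 1)/(3*(4*k**3 + 5*k**2 + 5*k + 2)))·t_k = k*(3*k**3 - k**2 + 3*k + 1).
Δs = 12*k**3 + 15*k**2 + 15*k + 6, as required.
s_(n+1) = 3*n**4 + 11*n**3 + 18*n**2 + 16*n + 6 and s_(2) = 54, so S(n) = 3*n**4 + 11*n**3 + 18*n**2 + 16*n - 48.

S(n) = 3 n^{4} + 11 n^{3} + 18 n^{2} + 16 n - 48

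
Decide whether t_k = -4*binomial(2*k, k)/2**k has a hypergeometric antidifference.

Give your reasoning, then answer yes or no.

Step 1: r(k) = (2*k + 1)/(k + 1).
Factor: A=2*k + 1; B=k + 1; C=1.
Key eq: (2*k + 1)·f(k+1) = (k)·f(k) + (1).
deg f ≤ -1 (via 1,1,0).
deg f ≤ -1 is impossible — no certificate.

No — negative degree bound, so no certificate f.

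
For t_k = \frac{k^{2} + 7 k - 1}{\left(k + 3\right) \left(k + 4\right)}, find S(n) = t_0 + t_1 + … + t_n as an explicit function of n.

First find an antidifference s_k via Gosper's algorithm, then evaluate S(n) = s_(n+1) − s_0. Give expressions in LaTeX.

S(n) = \frac{3 n^{2} + 2 n - 1}{3 \left(n + 4\right)}

Compute t_(k+1)/t_k: get (k + 3)*(7*k + (k + 1)**2 + 6)/((k + 5)*(k**2 + 7*k - 1)).
Factor: A=k + 3; B=k + 5; C=k**2 + 7*k - 1.
Need (k + 3)·f(k+1) − (k + 4)·f(k) = k**2 + 7*k - 1.
d = 2 from the (1,1,2) case.
Solving with deg f ≤ 2: f(k) = k*(3*k - 4)/3.
Get s_k = R·t_k = k*(3*k - 4)/(3*(k + 3)) with R(k) = B(k−1)f(k)/C(k) = k*(k + 4)*(3*k - 4)/(3*(k**2 + 7*k - 1)).
Δs = (k**2 + 7*k - 1)/(k**2 + 7*k + 12), as required.
Σ_(k=0)^n t_k = s_(n+1) − s_(0) = ((3*n**2 + 2*n - 1)/(3*(n + 4))) − (0), i.e. (3*n**2 + 2*n - 1)/(3*(n + 4)).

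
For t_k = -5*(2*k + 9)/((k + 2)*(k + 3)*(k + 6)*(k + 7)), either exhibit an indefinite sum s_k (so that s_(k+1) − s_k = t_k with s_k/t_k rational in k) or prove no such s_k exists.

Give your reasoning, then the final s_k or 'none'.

Ratio r(k) = (k + 2)*(k + 6)*(2*k + 11)/((k + 4)*(k + 8)*(2*k + 9)).
Factor: A=k + 2; B=k + 8; C=k**3 + 27*k**2/2 + 121*k/2 + 90.
f must satisfy (k + 2)·f(k+1) − (k + 7)·f(k) = k**3 + 27*k**2/2 + 121*k/2 + 90.
Degrees (1,1,3) ⇒ d ≤ 5.
Coefficient equations give f(k) = k*(k + 3)*(k + 4)*(k + 5)*(k + 8)/24.
Certificate R = B(k−1)f/C = k*(k + 3)*(k + 7)*(k + 8)/(12*(2*k + 9)) gives s_k = 5*k*(-k - 8)/(12*(k**2 + 8*k + 12)).
Verify: 5*(-2*k - 9)/(k**4 + 18*k**3 + 113*k**2 + 288*k + 252) matches t_k.

s_k = 5*k*(-k - 8)/(12*(k**2 + 8*k + 12))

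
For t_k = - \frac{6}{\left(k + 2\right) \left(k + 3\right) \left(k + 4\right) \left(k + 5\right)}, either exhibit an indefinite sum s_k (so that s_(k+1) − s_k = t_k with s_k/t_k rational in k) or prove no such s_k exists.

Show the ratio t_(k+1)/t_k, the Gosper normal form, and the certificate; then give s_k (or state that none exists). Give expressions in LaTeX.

s_k = \frac{k \left(- k^{2} - 9 k - 26\right)}{12 \left(k + 2\right) \left(k + 3\right) \left(k + 4\right)}

t_(k+1)/t_k = (k + 2)/(k + 6).
Take A(k)=k + 2, B(k)=k + 6, C(k)=1.
Key eq: (k + 2)·f(k+1) = (k + 5)·f(k) + (1).
From deg A=1, deg B=1, deg C=0: d=3.
A polynomial solution: f(k) = k*(k**2 + 9*k + 26)/72.
R(k) = B(k−1)·f(k)/C(k) = k*(k + 5)*(k**2 + 9*k + 26)/72; s_k = R·t_k = k*(-k**2 - 9*k - 26)/(12*(k + 2)*(k + 3)*(k + 4)).
Check: Δs_k = -6/(k**4 + 14*k**3 + 71*k**2 + 154*k + 120). ✓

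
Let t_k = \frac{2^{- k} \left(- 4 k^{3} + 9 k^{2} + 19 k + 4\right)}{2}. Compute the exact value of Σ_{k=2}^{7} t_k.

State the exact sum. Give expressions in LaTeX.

Ratio r(k) = (4*k**3 + 3*k**2 - 25*k - 28)/(2*(4*k**3 - 9*k**2 - 19*k - 4)).
Take A(k)=1/2, B(k)=1, C(k)=k**3 - 9*k**2/4 - 19*k/4 - 1.
Key eq: (1/2)·f(k+1) = (1)·f(k) + (k**3 - 9*k**2/4 - 19*k/4 - 1).
deg f ≤ 3 (via 0,0,3).
Solving with deg f ≤ 3: f(k) = -(4*k**3 + 3*k**2 - k + 2)/2.
Get s_k = R·t_k = (4*k**3 + 3*k**2 - k + 2)/2**k with R(k) = B(k−1)f(k)/C(k) = -2*(4*k**3 + 3*k**2 - k + 2)/(4*k**3 - 9*k**2 - 19*k - 4).
Verify: (-4*k**3 + 9*k**2 + 19*k + 4)/(2*2**k) matches t_k.
Evaluate s at k=8 and k=2: 1117/128 and 11; difference -291/128.

Σ = -291/128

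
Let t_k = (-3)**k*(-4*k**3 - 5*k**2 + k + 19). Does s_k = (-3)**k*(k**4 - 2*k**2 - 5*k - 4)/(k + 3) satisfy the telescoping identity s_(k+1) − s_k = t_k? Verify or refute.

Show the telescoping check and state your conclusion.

s_(k+1) = (-3)**(k + 1)*(-5*k + (k + 1)**4 - 2*(k + 1)**2 - 9)/(k + 4)
s_(k+1) − s_k = (-3)**k*(-4*k**5 - 25*k**4 - 46*k**3 - 8*k**2 + 99*k + 106)/(k**2 + 7*k + 12)
(s_(k+1) − s_k) − t_k = (-3)**k*(8*k**4 + 36*k**3 + 26*k**2 - 46*k - 122)/(k**2 + 7*k + 12)

Invalid: residual (-3)**k*(8*k**4 + 36*k**3 + 26*k**2 - 46*k - 122)/(k**2 + 7*k + 12) ≠ 0.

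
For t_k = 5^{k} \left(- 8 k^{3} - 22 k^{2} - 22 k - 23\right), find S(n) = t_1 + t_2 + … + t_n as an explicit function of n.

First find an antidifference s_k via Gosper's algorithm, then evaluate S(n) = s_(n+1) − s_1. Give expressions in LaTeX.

The ratio is 5*(8*k**3 + 46*k**2 + 90*k + 75)/(8*k**3 + 22*k**2 + 22*k + 23).
Take A(k)=5, B(k)=1, C(k)=k**3 + 11*k**2/4 + 11*k/4 + 23/8.
Need (5)·f(k+1) − (1)·f(k) = k**3 + 11*k**2/4 + 11*k/4 + 23/8.
d = 3 from the (0,0,3) case.
Coefficient equations give f(k) = (2*k**3 - 2*k**2 + 3*k + 2)/8.
Certificate R = B(k−1)f/C = (2*k**3 - 2*k**2 + 3*k + 2)/(8*k**3 + 22*k**2 + 22*k + 23) gives s_k = 5**k*(-2*k**3 + 2*k**2 - 3*k - 2).
Verify: 5**k*(-8*k**3 - 22*k**2 - 22*k - 23) matches t_k.
s_(n+1) = 5**(n + 1)*(-2*n**3 - 4*n**2 - 5*n - 5) and s_(1) = -25, so S(n) = -10*5**n*n**3 - 20*5**n*n**2 - 25*5**n*n - 25*5**n + 25.

S(n) = - 10 \cdot 5^{n} n^{3} - 20 \cdot 5^{n} n^{2} - 25 \cdot 5^{n} n - 25 \cdot 5^{n} + 25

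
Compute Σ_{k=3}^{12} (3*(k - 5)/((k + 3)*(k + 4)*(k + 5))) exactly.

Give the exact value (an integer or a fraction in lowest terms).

r(k) = (k - 4)*(k + 3)/((k - 5)*(k + 6)) after simplifying.
Factor: A=k + 3; B=k + 6; C=k - 5.
Need (k + 3)·f(k+1) − (k + 5)·f(k) = k - 5.
deg f ≤ 2 (via 1,1,1).
Solving with deg f ≤ 2: f(k) = -k*(k + 19)/12.
So s_k = (B(k−1)f/C)·t_k = (-k*(k + 5)*(k + 19)/(12*(k - 5)))·t_k = k*(-k - 19)/(4*(k + 3)*(k + 4)).
Check: Δs_k = 3*(k - 5)/(k**3 + 12*k**2 + 47*k + 60). ✓
Σ_(k=3)^(12) t_k = s_(13) − s_(3) = -13/34 − (-11/28) = 5/476.

Σ = 5/476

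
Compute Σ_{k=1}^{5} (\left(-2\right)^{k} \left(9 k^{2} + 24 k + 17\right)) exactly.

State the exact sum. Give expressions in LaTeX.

Σ = -8528

Compute t_(k+1)/t_k: get 2*(-9*k**2 - 42*k - 50)/(9*k**2 + 24*k + 17).
Take A(k)=-2, B(k)=1, C(k)=k**2 + 8*k/3 + 17/9.
Set up (-2)·f(k+1) − (1)·f(k) − (k**2 + 8*k/3 + 17/9) = 0.
From deg A=0, deg B=0, deg C=2: d=2.
A polynomial solution: f(k) = -(k + 1)*(3*k + 1)/9.
R(k) = B(k−1)·f(k)/C(k) = -(k + 1)*(3*k + 1)/(9*k**2 + 24*k + 17); s_k = R·t_k = (-2)**k*(-3*k**2 - 4*k - 1).
s_(k+1) − s_k = (-2)**k*(9*k**2 + 24*k + 17) = t_k.
Sum = s_(6) − s_(1); s_(6) = -8512, s_(1) = 16 ⇒ -8528.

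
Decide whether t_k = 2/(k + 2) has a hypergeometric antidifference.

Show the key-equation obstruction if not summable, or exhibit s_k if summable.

r(k) = (k + 2)/(k + 3) after simplifying.
Factor: A=k + 2; B=k + 3; C=1.
Solve (k + 2)·f(k+1) − (k + 2)·f(k) = 1.
Bound: deg f ≤ 0.
Generic f = c0 gives residual -1; -1 = 0 cannot hold, so t_k is not Gosper-summable.

No; the coefficient equations for f are inconsistent.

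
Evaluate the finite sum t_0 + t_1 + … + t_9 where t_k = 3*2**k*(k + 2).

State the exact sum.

Step 1: r(k) = 2*(k + 3)/(k + 2).
Take A(k)=2, B(k)=1, C(k)=k + 2.
Need (2)·f(k+1) − (1)·f(k) = k + 2.
From deg A=0, deg B=0, deg C=1: d=1.
Solve for f: f(k) = k (degree 1 ≤ 1).
R(k) = B(k−1)·f(k)/C(k) = k/(k + 2); s_k = R·t_k = 3*2**k*k.
Verify: 3*2**k*(k + 2) matches t_k.
Evaluate s at k=10 and k=0: 30720 and 0; difference 30720.

Σ = 30720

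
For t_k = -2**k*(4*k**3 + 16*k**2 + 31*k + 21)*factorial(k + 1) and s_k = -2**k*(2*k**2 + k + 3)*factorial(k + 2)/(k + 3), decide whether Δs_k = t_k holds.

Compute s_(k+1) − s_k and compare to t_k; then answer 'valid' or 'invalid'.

s_(k+1) = -2**(k + 1)*(2*k**2 + 5*k + 6)*factorial(k + 3)/(k + 4)
s_(k+1) − s_k = -2**k*(4*k**4 + 32*k**3 + 99*k**2 + 155*k + 96)*factorial(k + 2)/((k + 3)*(k + 4))
(s_(k+1) − s_k) − t_k = 2**k*(k + 1)*(4*k**3 + 24*k**2 + 53*k + 60)*factorial(k + 1)/((k + 3)*(k + 4))

Invalid: residual 2**k*(k + 1)*(4*k**3 + 24*k**2 + 53*k + 60)*factorial(k + 1)/((k + 3)*(k + 4)) ≠ 0.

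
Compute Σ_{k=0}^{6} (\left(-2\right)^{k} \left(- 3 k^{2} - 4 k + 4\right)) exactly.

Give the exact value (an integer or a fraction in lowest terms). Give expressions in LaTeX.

Σ = -6014

t_(k+1)/t_k = 2*(-4*k - 3*(k + 1)**2)/(3*k**2 + 4*k - 4).
Take A(k)=-2, B(k)=1, C(k)=k**2 + 4*k/3 - 4/3.
f must satisfy (-2)·f(k+1) − (1)·f(k) = k**2 + 4*k/3 - 4/3.
deg f ≤ 2 (via 0,0,2).
A polynomial solution: f(k) = -(k**2 - 2)/3.
Then R = B(k−1)f/C = -(k**2 - 2)/((k + 2)*(3*k - 2)), so s_k = R(k)·t_k = (-2)**k*(k**2 - 2).
Check: Δs_k = (-2)**k*(-3*k**2 - 4*k + 4). ✓
Sum = s_(7) − s_(0); s_(7) = -6016, s_(0) = -2 ⇒ -6014.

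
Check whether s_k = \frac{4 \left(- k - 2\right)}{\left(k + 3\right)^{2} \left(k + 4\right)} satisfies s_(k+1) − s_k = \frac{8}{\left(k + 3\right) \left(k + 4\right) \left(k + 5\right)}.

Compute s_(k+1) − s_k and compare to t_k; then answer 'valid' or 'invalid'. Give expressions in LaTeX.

s_(k+1) = 4*(-k - 3)/((k + 4)**2*(k + 5))
s_(k+1) − s_k = 4*(2*k**2 + 11*k + 13)/(k**5 + 19*k**4 + 143*k**3 + 533*k**2 + 984*k + 720)
(s_(k+1) − s_k) − t_k = 4*(-3*k - 11)/(k**5 + 19*k**4 + 143*k**3 + 533*k**2 + 984*k + 720)

Invalid: residual \frac{4 \left(- 3 k - 11\right)}{k^{5} + 19 k^{4} + 143 k^{3} + 533 k^{2} + 984 k + 720} ≠ 0.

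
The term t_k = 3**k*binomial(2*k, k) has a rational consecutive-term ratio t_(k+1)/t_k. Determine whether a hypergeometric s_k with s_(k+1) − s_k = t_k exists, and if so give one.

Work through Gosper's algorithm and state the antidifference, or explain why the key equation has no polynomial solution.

not Gosper-summable; s_k does not exist

Step 1: r(k) = 6*(2*k + 1)/(k + 1).
Take A(k)=12*k + 6, B(k)=k + 1, C(k)=1.
Set up (12*k + 6)·f(k+1) − (k)·f(k) − (1) = 0.
Bound: deg f ≤ -1.
deg f ≤ -1 is impossible — no certificate.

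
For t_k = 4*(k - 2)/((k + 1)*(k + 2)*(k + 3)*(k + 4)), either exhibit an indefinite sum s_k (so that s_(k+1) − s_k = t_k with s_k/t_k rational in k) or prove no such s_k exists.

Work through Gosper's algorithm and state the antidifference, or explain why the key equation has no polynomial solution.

s_k = k*(-k**2 - 6*k - 17)/(3*(k + 1)*(k + 2)*(k + 3))

r(k) = (k - 1)*(k + 1)/((k - 2)*(k + 5)) after simplifying.
So A=k + 1 and B=k + 5, with C=k - 2.
Need (k + 1)·f(k+1) − (k + 4)·f(k) = k - 2.
Degrees (1,1,1) ⇒ d ≤ 3.
Solve for f: f(k) = -k*(k**2 + 6*k + 17)/12 (degree 3 ≤ 3).
Certificate R = B(k−1)f/C = -k*(k + 4)*(k**2 + 6*k + 17)/(12*(k - 2)) gives s_k = k*(-k**2 - 6*k - 17)/(3*(k + 1)*(k + 2)*(k + 3)).
s_(k+1) − s_k = 4*(k - 2)/(k**4 + 10*k**3 + 35*k**2 + 50*k + 24) = t_k.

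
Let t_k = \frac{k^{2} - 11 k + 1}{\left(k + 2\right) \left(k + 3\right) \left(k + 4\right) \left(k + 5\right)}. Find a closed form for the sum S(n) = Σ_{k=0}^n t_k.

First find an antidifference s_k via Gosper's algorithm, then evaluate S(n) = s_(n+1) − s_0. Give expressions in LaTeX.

Compute t_(k+1)/t_k: get -(k + 2)*(11*k - (k + 1)**2 + 10)/((k + 6)*(k**2 - 11*k + 1)).
Normal form (A,B,C) = (k + 2, k + 6, k**2 - 11*k + 1).
Set up (k + 2)·f(k+1) − (k + 5)·f(k) − (k**2 - 11*k + 1) = 0.
Degrees (1,1,2) ⇒ d ≤ 3.
Match coefficients ⇒ f(k) = -k*(k**2 + 33*k - 46)/24.
Then R = B(k−1)f/C = -k*(k + 5)*(k**2 + 33*k - 46)/(24*(k**2 - 11*k + 1)), so s_k = R(k)·t_k = k*(-k**2 - 33*k + 46)/(24*(k + 2)*(k + 3)*(k + 4)).
Verify: (k**2 - 11*k + 1)/(k**4 + 14*k**3 + 71*k**2 + 154*k + 120) matches t_k.
s_(n+1) = (-n**3 - 36*n**2 - 23*n + 12)/(24*(n**3 + 12*n**2 + 47*n + 60)) and s_(0) = 0, so S(n) = (-n**3 - 36*n**2 - 23*n + 12)/(24*(n**3 + 12*n**2 + 47*n + 60)).

S(n) = \frac{- n^{3} - 36 n^{2} - 23 n + 12}{24 \left(n^{3} + 12 n^{2} + 47 n + 60\right)}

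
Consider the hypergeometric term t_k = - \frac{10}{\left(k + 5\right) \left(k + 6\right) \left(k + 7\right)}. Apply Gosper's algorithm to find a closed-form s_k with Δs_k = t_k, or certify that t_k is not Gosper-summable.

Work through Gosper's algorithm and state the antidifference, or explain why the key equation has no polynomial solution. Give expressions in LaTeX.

s_k = \frac{k \left(- k - 11\right)}{6 \left(k + 5\right) \left(k + 6\right)}

The ratio is (k + 5)/(k + 8).
A = k + 5, B = k + 8, C = 1.
Solve (k + 5)·f(k+1) − (k + 7)·f(k) = 1.
deg f ≤ 2 (via 1,1,0).
Solve for f: f(k) = k*(k + 11)/60 (degree 2 ≤ 2).
Certificate R = B(k−1)f/C = k*(k + 7)*(k + 11)/60 gives s_k = k*(-k - 11)/(6*(k + 5)*(k + 6)).
Δs = -10/(k**3 + 18*k**2 + 107*k + 210), as required.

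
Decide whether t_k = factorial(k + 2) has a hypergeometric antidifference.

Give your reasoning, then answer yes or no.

The ratio is k + 3.
Factor: A=k + 3; B=1; C=1.
Need (k + 3)·f(k+1) − (1)·f(k) = 1.
Degrees (1,0,0) ⇒ d ≤ -1.
deg f ≤ -1 is impossible — no certificate.

No — t_k has no hypergeometric antidifference.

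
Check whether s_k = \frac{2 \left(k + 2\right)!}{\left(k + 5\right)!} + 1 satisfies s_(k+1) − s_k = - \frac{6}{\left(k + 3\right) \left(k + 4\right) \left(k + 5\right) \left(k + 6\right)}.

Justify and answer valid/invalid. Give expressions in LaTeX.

s_(k+1) = 2*factorial(k + 3)/factorial(k + 6) + 1
s_(k+1) − s_k = -6/((k + 3)*(k + 4)*(k + 5)*(k + 6))
(s_(k+1) − s_k) − t_k = 0

Valid: the claim telescopes to t_k.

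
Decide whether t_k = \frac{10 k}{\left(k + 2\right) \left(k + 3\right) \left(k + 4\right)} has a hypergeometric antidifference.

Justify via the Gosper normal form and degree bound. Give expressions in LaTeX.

r(k) = (k + 1)*(k + 2)/(k*(k + 5)) after simplifying.
A = k + 2, B = k + 5, C = k.
Set up (k + 2)·f(k+1) − (k + 4)·f(k) − (k) = 0.
Bound: deg f ≤ 2.
A polynomial solution: f(k) = k*(k - 1)/6.
Get s_k = R·t_k = 5*k*(k - 1)/(3*(k + 2)*(k + 3)) with R(k) = B(k−1)f(k)/C(k) = (k - 1)*(k + 4)/6.
Check: Δs_k = 10*k/(k**3 + 9*k**2 + 26*k + 24). ✓

Yes. s_k = \frac{5 k \left(k - 1\right)}{3 \left(k + 2\right) \left(k + 3\right)}.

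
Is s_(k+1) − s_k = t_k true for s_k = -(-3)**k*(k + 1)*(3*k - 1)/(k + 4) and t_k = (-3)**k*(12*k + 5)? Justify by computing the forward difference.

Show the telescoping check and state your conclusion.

Invalid: residual (-3)**(k + 1)*(12*k**2 + 56*k + 19)/(k**2 + 9*k + 20) ≠ 0.

s_(k+1) = 3*(-3)**k*(k + 2)*(3*k + 2)/(k + 5)
s_(k+1) − s_k = (-3)**k*(12*k**3 + 77*k**2 + 117*k + 43)/(k**2 + 9*k + 20)
(s_(k+1) − s_k) − t_k = (-3)**(k + 1)*(12*k**2 + 56*k + 19)/(k**2 + 9*k + 20)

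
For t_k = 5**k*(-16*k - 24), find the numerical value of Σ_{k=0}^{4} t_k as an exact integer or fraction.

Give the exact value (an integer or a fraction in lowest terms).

Σ = -65624

r(k) = 5*(2*k + 5)/(2*k + 3) after simplifying.
Take A(k)=5, B(k)=1, C(k)=k + 3/2.
Need (5)·f(k+1) − (1)·f(k) = k + 3/2.
From deg A=0, deg B=0, deg C=1: d=1.
Coefficient equations give f(k) = (4*k + 1)/16.
So s_k = (B(k−1)f/C)·t_k = ((4*k + 1)/(8*(2*k + 3)))·t_k = 5**k*(-4*k - 1).
Verify: 5**k*(-16*k - 24) matches t_k.
Evaluate s at k=5 and k=0: -65625 and -1; difference -65624.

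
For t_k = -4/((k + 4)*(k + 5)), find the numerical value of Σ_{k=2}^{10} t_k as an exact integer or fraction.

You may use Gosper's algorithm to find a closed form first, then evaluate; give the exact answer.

Σ = -2/5

Compute t_(k+1)/t_k: get (k + 4)/(k + 6).
Take A(k)=k + 4, B(k)=k + 6, C(k)=1.
Set up (k + 4)·f(k+1) − (k + 5)·f(k) − (1) = 0.
Degrees (1,1,0) ⇒ d ≤ 1.
Coefficient equations give f(k) = k/4.
R(k) = B(k−1)·f(k)/C(k) = k*(k + 5)/4; s_k = R·t_k = -k/(k + 4).
Δs = -4/(k**2 + 9*k + 20), as required.
Telescoping: Σ = s_(11) − s_(2) = -11/15 − (-1/3) = -2/5.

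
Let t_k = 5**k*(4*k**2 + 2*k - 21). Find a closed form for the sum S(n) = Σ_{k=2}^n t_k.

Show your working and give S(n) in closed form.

Ratio r(k) = 5*(4*k**2 + 10*k - 15)/(4*k**2 + 2*k - 21).
Factor: A=5; B=1; C=k**2 + k/2 - 21/4.
Need (5)·f(k+1) − (1)·f(k) = k**2 + k/2 - 21/4.
From deg A=0, deg B=0, deg C=2: d=2.
Match coefficients ⇒ f(k) = (k**2 - 2*k - 4)/4.
Then R = B(k−1)f/C = (k**2 - 2*k - 4)/(4*k**2 + 2*k - 21), so s_k = R(k)·t_k = 5**k*(k**2 - 2*k - 4).
Δs = 5**k*(4*k**2 + 2*k - 21), as required.
Σ_(k=2)^n t_k = s_(n+1) − s_(2) = (5**(n + 1)*(n**2 - 5)) − (-100), i.e. 5*5**n*n**2 - 25*5**n + 100.

S(n) = 5*5**n*n**2 - 25*5**n + 100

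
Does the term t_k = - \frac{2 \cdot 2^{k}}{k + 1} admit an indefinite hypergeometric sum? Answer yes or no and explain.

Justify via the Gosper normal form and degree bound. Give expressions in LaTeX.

The ratio is 2*(k + 1)/(k + 2).
So A=2*k + 2 and B=k + 2, with C=1.
f must satisfy (2*k + 2)·f(k+1) − (k + 1)·f(k) = 1.
From deg A=1, deg B=1, deg C=0: d=-1.
Bound -1 < 0, so the key equation has no polynomial solution.

No — key equation has no polynomial f.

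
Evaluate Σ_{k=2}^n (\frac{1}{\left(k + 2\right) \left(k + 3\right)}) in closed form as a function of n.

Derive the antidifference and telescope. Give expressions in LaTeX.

S(n) = \frac{n - 1}{4 \left(n + 3\right)}

Step 1: r(k) = (k + 2)/(k + 4).
A = k + 2, B = k + 4, C = 1.
f must satisfy (k + 2)·f(k+1) − (k + 3)·f(k) = 1.
Bound: deg f ≤ 1.
A polynomial solution: f(k) = k/2.
Then R = B(k−1)f/C = k*(k + 3)/2, so s_k = R(k)·t_k = k/(2*(k + 2)).
Verify: 1/(k**2 + 5*k + 6) matches t_k.
Σ_(k=2)^n t_k = s_(n+1) − s_(2) = ((n + 1)/(2*(n + 3))) − (1/4), i.e. (n - 1)/(4*(n + 3)).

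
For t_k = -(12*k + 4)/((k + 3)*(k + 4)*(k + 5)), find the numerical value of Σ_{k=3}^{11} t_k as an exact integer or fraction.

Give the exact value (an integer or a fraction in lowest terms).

Σ = -13/20

Ratio r(k) = (k + 3)*(3*k + 4)/((k + 6)*(3*k + 1)).
Normal form (A,B,C) = (k + 3, k + 6, k + 1/3).
f must satisfy (k + 3)·f(k+1) − (k + 5)·f(k) = k + 1/3.
Degrees (1,1,1) ⇒ d ≤ 2.
A polynomial solution: f(k) = k*(5*k - 1)/36.
R(k) = B(k−1)·f(k)/C(k) = k*(k + 5)*(5*k - 1)/(12*(3*k + 1)); s_k = R·t_k = -k*(5*k - 1)/(3*(k + 3)*(k + 4)).
Δs = 4*(-3*k - 1)/(k**3 + 12*k**2 + 47*k + 60), as required.
Σ_(k=3)^(11) t_k = s_(12) − s_(3) = -59/60 − (-1/3) = -13/20.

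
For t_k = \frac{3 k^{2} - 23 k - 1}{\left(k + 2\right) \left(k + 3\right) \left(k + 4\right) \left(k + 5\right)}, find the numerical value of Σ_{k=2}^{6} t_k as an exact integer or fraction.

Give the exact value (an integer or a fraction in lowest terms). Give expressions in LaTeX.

Compute t_(k+1)/t_k: get (k + 2)*(23*k - 3*(k + 1)**2 + 24)/((k + 6)*(-3*k**2 + 23*k + 1)).
Normal form (A,B,C) = (k + 2, k + 6, k**2 - 23*k/3 - 1/3).
Set up (k + 2)·f(k+1) − (k + 5)·f(k) − (k**2 - 23*k/3 - 1/3) = 0.
Bound: deg f ≤ 3.
Solving with deg f ≤ 3: f(k) = -k*(k**2 + 81*k - 70)/72.
Certificate R = B(k−1)f/C = -k*(k + 5)*(k**2 + 81*k - 70)/(24*(3*k**2 - 23*k - 1)) gives s_k = k*(-k**2 - 81*k + 70)/(24*(k + 2)*(k + 3)*(k + 4)).
Verify: (3*k**2 - 23*k - 1)/(k**4 + 14*k**3 + 71*k**2 + 154*k + 120) matches t_k.
Telescoping: Σ = s_(7) − s_(2) = -637/3960 − (-1/15) = -373/3960.

Σ = -373/3960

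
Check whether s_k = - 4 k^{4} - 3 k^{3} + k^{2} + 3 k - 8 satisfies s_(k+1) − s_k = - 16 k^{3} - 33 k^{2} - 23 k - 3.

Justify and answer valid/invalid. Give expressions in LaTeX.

s_(k+1) = -4*k**4 - 19*k**3 - 32*k**2 - 20*k - 11
s_(k+1) − s_k = -16*k**3 - 33*k**2 - 23*k - 3
(s_(k+1) − s_k) − t_k = 0

valid; difference matches t_k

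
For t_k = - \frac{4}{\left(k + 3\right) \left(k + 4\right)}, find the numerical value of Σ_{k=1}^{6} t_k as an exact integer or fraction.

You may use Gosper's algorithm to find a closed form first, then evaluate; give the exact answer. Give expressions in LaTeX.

Σ = -3/5

t_(k+1)/t_k = (k + 3)/(k + 5).
So A=k + 3 and B=k + 5, with C=1.
Solve (k + 3)·f(k+1) − (k + 4)·f(k) = 1.
From deg A=1, deg B=1, deg C=0: d=1.
A polynomial solution: f(k) = k/3.
Get s_k = R·t_k = -4*k/(3*k + 9) with R(k) = B(k−1)f(k)/C(k) = k*(k + 4)/3.
Δs = -4/(k**2 + 7*k + 12), as required.
Telescoping: Σ = s_(7) − s_(1) = -14/15 − (-1/3) = -3/5.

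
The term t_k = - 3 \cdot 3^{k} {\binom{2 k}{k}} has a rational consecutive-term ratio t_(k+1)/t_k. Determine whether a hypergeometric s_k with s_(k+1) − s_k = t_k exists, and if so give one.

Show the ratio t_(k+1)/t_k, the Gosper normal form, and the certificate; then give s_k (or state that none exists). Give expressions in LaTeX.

The ratio is 6*(2*k + 1)/(k + 1).
Take A(k)=12*k + 6, B(k)=k + 1, C(k)=1.
Solve (12*k + 6)·f(k+1) − (k)·f(k) = 1.
deg f ≤ -1 (via 1,1,0).
d = -1 < 0 ⇒ no nonzero polynomial f; not summable.

none — t_k is not Gosper-summable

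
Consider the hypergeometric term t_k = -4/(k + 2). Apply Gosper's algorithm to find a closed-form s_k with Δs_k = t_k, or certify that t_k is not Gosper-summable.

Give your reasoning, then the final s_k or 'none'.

Ratio r(k) = (k + 2)/(k + 3).
So A=k + 2 and B=k + 3, with C=1.
Key eq: (k + 2)·f(k+1) = (k + 2)·f(k) + (1).
deg f ≤ 0 (via 1,1,0).
Put f(k) = c0: A·f(k+1) − B(k−1)·f(k) − C = -1; need -1 = 0 — inconsistent ⇒ no f, not summable.

none (Gosper's algorithm certifies no s_k)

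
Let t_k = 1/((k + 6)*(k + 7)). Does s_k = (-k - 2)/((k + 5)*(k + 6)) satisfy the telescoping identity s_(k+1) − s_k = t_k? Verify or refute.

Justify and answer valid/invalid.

s_(k+1) = (-k - 3)/((k + 6)*(k + 7))
s_(k+1) − s_k = (k - 1)/(k**3 + 18*k**2 + 107*k + 210)
(s_(k+1) − s_k) − t_k = -6/(k**3 + 18*k**2 + 107*k + 210)

Invalid: residual -6/(k**3 + 18*k**2 + 107*k + 210) ≠ 0.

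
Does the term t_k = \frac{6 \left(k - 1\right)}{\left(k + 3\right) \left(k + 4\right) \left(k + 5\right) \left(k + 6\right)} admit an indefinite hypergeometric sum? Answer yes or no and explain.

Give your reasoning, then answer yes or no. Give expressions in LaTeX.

Yes. s_k = \frac{k \left(k^{2} + 12 k - 133\right)}{60 \left(k + 3\right) \left(k + 4\right) \left(k + 5\right)}.

Ratio r(k) = k*(k + 3)/((k - 1)*(k + 7)).
Normal form (A,B,C) = (k + 3, k + 7, k - 1).
Set up (k + 3)·f(k+1) − (k + 6)·f(k) − (k - 1) = 0.
deg f ≤ 3 (via 1,1,1).
Match coefficients ⇒ f(k) = k*(k - 7)*(k + 19)/360.
Then R = B(k−1)f/C = k*(k - 7)*(k + 6)*(k + 19)/(360*(k - 1)), so s_k = R(k)·t_k = k*(k**2 + 12*k - 133)/(60*(k + 3)*(k + 4)*(k + 5)).
Check: Δs_k = 6*(k - 1)/(k**4 + 18*k**3 + 119*k**2 + 342*k + 360). ✓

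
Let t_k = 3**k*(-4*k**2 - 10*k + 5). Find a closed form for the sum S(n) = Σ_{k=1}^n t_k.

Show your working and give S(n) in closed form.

r(k) = 3*(4*k**2 + 18*k + 9)/(4*k**2 + 10*k - 5) after simplifying.
Normal form (A,B,C) = (3, 1, k**2 + 5*k/2 - 5/4).
Need (3)·f(k+1) − (1)·f(k) = k**2 + 5*k/2 - 5/4.
d = 2 from the (0,0,2) case.
Solving with deg f ≤ 2: f(k) = (2*k**2 - k - 4)/4.
Get s_k = R·t_k = 3**k*(-2*k**2 + k + 4) with R(k) = B(k−1)f(k)/C(k) = (2*k**2 - k - 4)/(4*k**2 + 10*k - 5).
Δs = 3**k*(-4*k**2 - 10*k + 5), as required.
Σ_(k=1)^n t_k = s_(n+1) − s_(1) = (3**(n + 1)*(-2*n**2 - 3*n + 3)) − (9), i.e. -6*3**n*n**2 - 9*3**n*n + 9*3**n - 9.

S(n) = -6*3**n*n**2 - 9*3**n*n + 9*3**n - 9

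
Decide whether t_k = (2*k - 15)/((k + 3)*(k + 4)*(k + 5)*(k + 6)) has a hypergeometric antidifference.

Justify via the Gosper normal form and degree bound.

t_(k+1)/t_k = (k + 3)*(2*k - 13)/((k + 7)*(2*k - 15)).
Normal form (A,B,C) = (k + 3, k + 7, k - 15/2).
Set up (k + 3)·f(k+1) − (k + 6)·f(k) − (k - 15/2) = 0.
Bound: deg f ≤ 3.
Match coefficients ⇒ f(k) = -k*(k**2 + 12*k + 62)/30.
So s_k = (B(k−1)f/C)·t_k = (-k*(k + 6)*(k**2 + 12*k + 62)/(15*(2*k - 15)))·t_k = k*(-k**2 - 12*k - 62)/(15*(k + 3)*(k + 4)*(k + 5)).
s_(k+1) − s_k = (2*k - 15)/(k**4 + 18*k**3 + 119*k**2 + 342*k + 360) = t_k.

Yes. s_k = k*(-k**2 - 12*k - 62)/(15*(k + 3)*(k + 4)*(k + 5)).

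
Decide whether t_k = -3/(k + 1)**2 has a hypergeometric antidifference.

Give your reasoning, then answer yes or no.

t_(k+1)/t_k = (k + 1)**2/(k + 2)**2.
Normal form (A,B,C) = (k**2 + 2*k + 1, k**2 + 4*k + 4, 1).
Need (k**2 + 2*k + 1)·f(k+1) − (k**2 + 2*k + 1)·f(k) = 1.
deg f ≤ 0 (via 2,2,0).
Put f(k) = c0: A·f(k+1) − B(k−1)·f(k) − C = -1; need -1 = 0 — inconsistent ⇒ no f, not summable.

No — t_k has no hypergeometric antidifference.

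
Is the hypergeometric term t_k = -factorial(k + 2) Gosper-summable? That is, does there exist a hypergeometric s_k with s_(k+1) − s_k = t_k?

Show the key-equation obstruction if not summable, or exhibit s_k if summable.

Compute t_(k+1)/t_k: get k + 3.
Factor: A=k + 3; B=1; C=1.
Need (k + 3)·f(k+1) − (1)·f(k) = 1.
deg f ≤ -1 (via 1,0,0).
d = -1 < 0 ⇒ no nonzero polynomial f; not summable.

No — negative degree bound, so no certificate f.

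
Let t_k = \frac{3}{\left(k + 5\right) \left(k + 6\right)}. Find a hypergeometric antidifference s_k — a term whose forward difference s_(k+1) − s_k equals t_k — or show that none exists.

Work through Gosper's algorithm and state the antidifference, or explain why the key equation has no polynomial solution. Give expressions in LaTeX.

r(k) = (k + 5)/(k + 7) after simplifying.
Factor: A=k + 5; B=k + 7; C=1.
Solve (k + 5)·f(k+1) − (k + 6)·f(k) = 1.
Degrees (1,1,0) ⇒ d ≤ 1.
Solve for f: f(k) = k/5 (degree 1 ≤ 1).
R(k) = B(k−1)·f(k)/C(k) = k*(k + 6)/5; s_k = R·t_k = 3*k/(5*(k + 5)).
s_(k+1) − s_k = 3/(k**2 + 11*k + 30) = t_k.

s_k = \frac{3 k}{5 \left(k + 5\right)}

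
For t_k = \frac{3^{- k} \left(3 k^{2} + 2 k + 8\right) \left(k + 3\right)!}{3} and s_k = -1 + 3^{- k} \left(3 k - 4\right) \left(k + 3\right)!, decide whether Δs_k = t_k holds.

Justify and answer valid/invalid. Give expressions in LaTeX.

s_(k+1) = 3**(-k - 1)*(3*k - 1)*factorial(k + 4) - 1
s_(k+1) − s_k = (3*k**2 + 2*k + 8)*factorial(k + 3)/(3*3**k)
(s_(k+1) − s_k) − t_k = 0

valid; difference matches t_k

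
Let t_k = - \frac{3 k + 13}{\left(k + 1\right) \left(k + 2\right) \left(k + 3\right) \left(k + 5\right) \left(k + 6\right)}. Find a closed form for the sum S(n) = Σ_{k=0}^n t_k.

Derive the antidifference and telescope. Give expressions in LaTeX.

t_(k+1)/t_k = (k + 1)*(k + 5)*(3*k + 16)/((k + 4)*(k + 7)*(3*k + 13)).
Normal form (A,B,C) = (k + 1, k + 7, k**2 + 25*k/3 + 52/3).
Key eq: (k + 1)·f(k+1) = (k + 6)·f(k) + (k**2 + 25*k/3 + 52/3).
d = 5 from the (1,1,2) case.
Coefficient equations give f(k) = k*(k + 3)*(k + 4)*(k**2 + 8*k + 17)/30.
So s_k = (B(k−1)f/C)·t_k = (k*(k + 3)*(k + 6)*(k**2 + 8*k + 17)/(10*(3*k + 13)))·t_k = k*(-k**2 - 8*k - 17)/(10*(k**3 + 8*k**2 + 17*k + 10)).
Verify: (-3*k - 13)/(k**5 + 17*k**4 + 107*k**3 + 307*k**2 + 396*k + 180) matches t_k.
s_(n+1) = (-n**3 - 11*n**2 - 36*n - 26)/(10*(n**3 + 11*n**2 + 36*n + 36)) and s_(0) = 0, so S(n) = (-n**3 - 11*n**2 - 36*n - 26)/(10*(n**3 + 11*n**2 + 36*n + 36)).

S(n) = \frac{- n^{3} - 11 n^{2} - 36 n - 26}{10 \left(n^{3} + 11 n^{2} + 36 n + 36\right)}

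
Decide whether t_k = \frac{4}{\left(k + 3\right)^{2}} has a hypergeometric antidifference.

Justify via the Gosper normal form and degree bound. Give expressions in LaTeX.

r(k) = (k + 3)**2/(k + 4)**2 after simplifying.
Gosper form: A/B · C(k+1)/C(k) with A=k**2 + 6*k + 9, B=k**2 + 8*k + 16, C=1.
Key eq: (k**2 + 6*k + 9)·f(k+1) = (k**2 + 6*k + 9)·f(k) + (1).
d = 0 from the (2,2,0) case.
f = c0 ⇒ A·f(k+1) − B(k−1)·f(k) − C = -1. The system {-1 = 0} is inconsistent; no antidifference.

No; the coefficient equations for f are inconsistent.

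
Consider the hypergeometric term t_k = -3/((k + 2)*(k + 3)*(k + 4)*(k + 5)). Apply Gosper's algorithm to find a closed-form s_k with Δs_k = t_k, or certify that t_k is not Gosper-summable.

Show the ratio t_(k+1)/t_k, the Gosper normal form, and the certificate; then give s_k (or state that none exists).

s_k = k*(-k**2 - 9*k - 26)/(24*(k + 2)*(k + 3)*(k + 4))

Compute t_(k+1)/t_k: get (k + 2)/(k + 6).
Factor: A=k + 2; B=k + 6; C=1.
Need (k + 2)·f(k+1) − (k + 5)·f(k) = 1.
From deg A=1, deg B=1, deg C=0: d=3.
Coefficient equations give f(k) = k*(k**2 + 9*k + 26)/72.
Get s_k = R·t_k = k*(-k**2 - 9*k - 26)/(24*(k + 2)*(k + 3)*(k + 4)) with R(k) = B(k−1)f(k)/C(k) = k*(k + 5)*(k**2 + 9*k + 26)/72.
s_(k+1) − s_k = -3/(k**4 + 14*k**3 + 71*k**2 + 154*k + 120) = t_k.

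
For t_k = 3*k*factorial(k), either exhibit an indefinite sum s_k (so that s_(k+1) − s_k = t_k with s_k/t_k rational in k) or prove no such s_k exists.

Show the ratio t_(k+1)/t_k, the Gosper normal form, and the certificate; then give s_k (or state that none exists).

Step 1: r(k) = (k + 1)**2/k.
Gosper form: A/B · C(k+1)/C(k) with A=k + 1, B=1, C=k.
Solve (k + 1)·f(k+1) − (1)·f(k) = k.
Degrees (1,0,1) ⇒ d ≤ 0.
A polynomial solution: f(k) = 1.
So s_k = (B(k−1)f/C)·t_k = (1/k)·t_k = 3*factorial(k).
Check: Δs_k = 3*k*factorial(k). ✓

s_k = 3*factorial(k)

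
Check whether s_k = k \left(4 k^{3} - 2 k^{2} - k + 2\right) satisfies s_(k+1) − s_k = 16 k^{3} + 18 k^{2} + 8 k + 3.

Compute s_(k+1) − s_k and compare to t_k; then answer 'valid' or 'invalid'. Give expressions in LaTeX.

s_(k+1) = 4*k**4 + 14*k**3 + 17*k**2 + 10*k + 3
s_(k+1) − s_k = 16*k**3 + 18*k**2 + 8*k + 3
(s_(k+1) − s_k) − t_k = 0

valid (s_(k+1) − s_k reduces to t_k)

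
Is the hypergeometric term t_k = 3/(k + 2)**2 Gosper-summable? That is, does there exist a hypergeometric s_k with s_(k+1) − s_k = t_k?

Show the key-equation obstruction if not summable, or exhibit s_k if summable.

t_(k+1)/t_k = (k + 2)**2/(k + 3)**2.
Normal form (A,B,C) = (k**2 + 4*k + 4, k**2 + 6*k + 9, 1).
Need (k**2 + 4*k + 4)·f(k+1) − (k**2 + 4*k + 4)·f(k) = 1.
Degrees (2,2,0) ⇒ d ≤ 0.
Put f(k) = c0: A·f(k+1) − B(k−1)·f(k) − C = -1; need -1 = 0 — inconsistent ⇒ no f, not summable.

No — t_k has no hypergeometric antidifference.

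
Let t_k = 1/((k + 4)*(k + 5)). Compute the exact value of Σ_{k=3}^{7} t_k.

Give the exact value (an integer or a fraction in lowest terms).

t_(k+1)/t_k = (k + 4)/(k + 6).
A = k + 4, B = k + 6, C = 1.
f must satisfy (k + 4)·f(k+1) − (k + 5)·f(k) = 1.
Bound: deg f ≤ 1.
Solve for f: f(k) = k/4 (degree 1 ≤ 1).
Get s_k = R·t_k = k/(4*(k + 4)) with R(k) = B(k−1)f(k)/C(k) = k*(k + 5)/4.
s_(k+1) − s_k = 1/(k**2 + 9*k + 20) = t_k.
Evaluate s at k=8 and k=3: 1/6 and 3/28; difference 5/84.

Σ = 5/84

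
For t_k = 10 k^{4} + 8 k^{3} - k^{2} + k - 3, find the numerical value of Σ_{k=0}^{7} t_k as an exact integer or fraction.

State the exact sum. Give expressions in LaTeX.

Σ = 52896

Step 1: r(k) = (10*k**4 + 48*k**3 + 83*k**2 + 63*k + 15)/(10*k**4 + 8*k**3 - k**2 + k - 3).
Gosper form: A/B · C(k+1)/C(k) with A=1, B=1, C=k**4 + 4*k**3/5 - k**2/10 + k/10 - 3/10.
Solve (1)·f(k+1) − (1)·f(k) = k**4 + 4*k**3/5 - k**2/10 + k/10 - 3/10.
Degrees (0,0,4) ⇒ d ≤ 5.
Match coefficients ⇒ f(k) = k*(k**2 - k + 1)*(2*k**2 - k - 4)/10.
R(k) = B(k−1)·f(k)/C(k) = k*(k**2 - k + 1)*(2*k**2 - k - 4)/(10*k**4 + 8*k**3 - k**2 + k - 3); s_k = R·t_k = k*(2*k**4 - 3*k**3 - k**2 + 3*k - 4).
Check: Δs_k = 10*k**4 + 8*k**3 - k**2 + k - 3. ✓
Evaluate s at k=8 and k=0: 52896 and 0; difference 52896.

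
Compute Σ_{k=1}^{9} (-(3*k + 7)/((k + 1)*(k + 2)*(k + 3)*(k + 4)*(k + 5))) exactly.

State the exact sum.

r(k) = (k + 1)*(3*k + 10)/((k + 6)*(3*k + 7)) after simplifying.
A = k + 1, B = k + 6, C = k + 7/3.
Need (k + 1)·f(k+1) − (k + 5)·f(k) = k + 7/3.
d = 4 from the (1,1,1) case.
Solving with deg f ≤ 4: f(k) = k*(k + 2)*(k**2 + 8*k + 19)/36.
Then R = B(k−1)f/C = k*(k + 2)*(k + 5)*(k**2 + 8*k + 19)/(12*(3*k + 7)), so s_k = R(k)·t_k = k*(-k**2 - 8*k - 19)/(12*(k**3 + 8*k**2 + 19*k + 12)).
Δs = (-3*k - 7)/(k**5 + 15*k**4 + 85*k**3 + 225*k**2 + 274*k + 120), as required.
Σ_(k=1)^(9) t_k = s_(10) − s_(1) = -995/12012 − (-7/120) = -981/40040.

Σ = -981/40040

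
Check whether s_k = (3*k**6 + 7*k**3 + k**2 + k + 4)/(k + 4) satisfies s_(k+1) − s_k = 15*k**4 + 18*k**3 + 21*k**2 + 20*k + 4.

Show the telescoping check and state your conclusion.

s_(k+1) = (k + 3*(k + 1)**6 + 7*(k + 1)**3 + (k + 1)**2 + 5)/(k + 5)
s_(k+1) − s_k = (15*k**6 + 117*k**5 + 240*k**4 + 299*k**3 + 304*k**2 + 175*k + 44)/(k**2 + 9*k + 20)
(s_(k+1) − s_k) − t_k = 3*(-12*k**5 - 81*k**4 - 90*k**3 - 100*k**2 - 87*k - 12)/(k**2 + 9*k + 20)

Invalid: residual 3*(-12*k**5 - 81*k**4 - 90*k**3 - 100*k**2 - 87*k - 12)/(k**2 + 9*k + 20) ≠ 0.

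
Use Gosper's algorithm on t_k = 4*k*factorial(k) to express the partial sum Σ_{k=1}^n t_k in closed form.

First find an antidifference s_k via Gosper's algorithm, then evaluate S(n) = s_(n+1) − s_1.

S(n) = 4*factorial(n + 1) - 4

Ratio r(k) = (k + 1)**2/k.
Take A(k)=k + 1, B(k)=1, C(k)=k.
Set up (k + 1)·f(k+1) − (1)·f(k) − (k) = 0.
Bound: deg f ≤ 0.
Solve for f: f(k) = 1 (degree 0 ≤ 0).
Get s_k = R·t_k = 4*factorial(k) with R(k) = B(k−1)f(k)/C(k) = 1/k.
s_(k+1) − s_k = 4*k*factorial(k) = t_k.
s_(n+1) = 4*factorial(n + 1) and s_(1) = 4, so S(n) = 4*factorial(n + 1) - 4.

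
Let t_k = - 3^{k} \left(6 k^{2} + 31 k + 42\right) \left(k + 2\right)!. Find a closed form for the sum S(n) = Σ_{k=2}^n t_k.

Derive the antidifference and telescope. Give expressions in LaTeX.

S(n) = - 6 \cdot 3^{n} n \left(n + 3\right)! - 15 \cdot 3^{n} \left(n + 3\right)! + 1512

r(k) = 3*(6*k**3 + 61*k**2 + 208*k + 237)/(6*k**2 + 31*k + 42) after simplifying.
Factor: A=3*k + 9; B=1; C=k**2 + 31*k/6 + 7.
Set up (3*k + 9)·f(k+1) − (1)·f(k) − (k**2 + 31*k/6 + 7) = 0.
Bound: deg f ≤ 1.
Match coefficients ⇒ f(k) = (2*k + 3)/6.
Certificate R = B(k−1)f/C = (2*k + 3)/(6*k**2 + 31*k + 42) gives s_k = -3**k*(2*k + 3)*factorial(k + 2).
Δs = -3**k*(6*k**2 + 31*k + 42)*factorial(k + 2), as required.
s_(n+1) = -3**(n + 1)*(2*n + 5)*factorial(n + 3) and s_(2) = -1512, so S(n) = -6*3**n*n*factorial(n + 3) - 15*3**n*factorial(n + 3) + 1512.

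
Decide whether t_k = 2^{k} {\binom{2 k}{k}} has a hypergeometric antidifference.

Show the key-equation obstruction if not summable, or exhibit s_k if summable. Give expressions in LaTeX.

Ratio r(k) = 4*(2*k + 1)/(k + 1).
A = 8*k + 4, B = k + 1, C = 1.
Solve (8*k + 4)·f(k+1) − (k)·f(k) = 1.
From deg A=1, deg B=1, deg C=0: d=-1.
Negative degree bound (-1): no f exists, t_k not Gosper-summable.

No — t_k has no hypergeometric antidifference.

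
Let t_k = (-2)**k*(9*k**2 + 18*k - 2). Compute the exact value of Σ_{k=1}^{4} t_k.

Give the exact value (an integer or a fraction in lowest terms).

Σ = 2590

The ratio is 2*(-9*k**2 - 36*k - 25)/(9*k**2 + 18*k - 2).
A = -2, B = 1, C = k**2 + 2*k - 2/9.
Key eq: (-2)·f(k+1) = (1)·f(k) + (k**2 + 2*k - 2/9).
d = 2 from the (0,0,2) case.
Solve for f: f(k) = -(3*k**2 + 2*k - 4)/9 (degree 2 ≤ 2).
So s_k = (B(k−1)f/C)·t_k = (-(3*k**2 + 2*k - 4)/(9*k**2 + 18*k - 2))·t_k = (-2)**k*(-3*k**2 - 2*k + 4).
Δs = (-2)**k*(9*k**2 + 18*k - 2), as required.
Evaluate s at k=5 and k=1: 2592 and 2; difference 2590.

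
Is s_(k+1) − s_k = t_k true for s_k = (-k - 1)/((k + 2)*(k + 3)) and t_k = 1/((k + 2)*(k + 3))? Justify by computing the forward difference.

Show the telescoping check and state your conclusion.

Invalid: residual -4/(k**3 + 9*k**2 + 26*k + 24) ≠ 0.

s_(k+1) = (-k - 2)/((k + 3)*(k + 4))
s_(k+1) − s_k = k/(k**3 + 9*k**2 + 26*k + 24)
(s_(k+1) − s_k) − t_k = -4/(k**3 + 9*k**2 + 26*k + 24)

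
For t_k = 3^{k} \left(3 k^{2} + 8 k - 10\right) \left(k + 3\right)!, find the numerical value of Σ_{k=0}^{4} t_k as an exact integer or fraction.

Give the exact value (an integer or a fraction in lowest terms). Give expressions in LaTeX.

Σ = 29393292

Step 1: r(k) = 3*(3*k**3 + 26*k**2 + 57*k + 4)/(3*k**2 + 8*k - 10).
A = 3*k + 12, B = 1, C = k**2 + 8*k/3 - 10/3.
f must satisfy (3*k + 12)·f(k+1) − (1)·f(k) = k**2 + 8*k/3 - 10/3.
From deg A=1, deg B=0, deg C=2: d=1.
Coefficient equations give f(k) = (k - 2)/3.
Get s_k = R·t_k = 3**k*(k - 2)*factorial(k + 3) with R(k) = B(k−1)f(k)/C(k) = (k - 2)/(3*k**2 + 8*k - 10).
Verify: 3**k*(3*k**2 + 8*k - 10)*factorial(k + 3) matches t_k.
Σ_(k=0)^(4) t_k = s_(5) − s_(0) = 29393280 − (-12) = 29393292.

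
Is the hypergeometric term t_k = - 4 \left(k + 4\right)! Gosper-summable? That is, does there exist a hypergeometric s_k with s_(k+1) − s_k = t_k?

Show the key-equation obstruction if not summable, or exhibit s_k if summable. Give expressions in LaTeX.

t_(k+1)/t_k = k + 5.
A = k + 5, B = 1, C = 1.
Solve (k + 5)·f(k+1) − (1)·f(k) = 1.
Degrees (1,0,0) ⇒ d ≤ -1.
deg f ≤ -1 is impossible — no certificate.

No — t_k has no hypergeometric antidifference.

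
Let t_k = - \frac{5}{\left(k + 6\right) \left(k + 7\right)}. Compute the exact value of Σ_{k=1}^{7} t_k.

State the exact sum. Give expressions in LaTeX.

t_(k+1)/t_k = (k + 6)/(k + 8).
Factor: A=k + 6; B=k + 8; C=1.
f must satisfy (k + 6)·f(k+1) − (k + 7)·f(k) = 1.
From deg A=1, deg B=1, deg C=0: d=1.
Solve for f: f(k) = k/6 (degree 1 ≤ 1).
Then R = B(k−1)f/C = k*(k + 7)/6, so s_k = R(k)·t_k = -5*k/(6*k + 36).
Verify: -5/(k**2 + 13*k + 42) matches t_k.
Telescoping: Σ = s_(8) − s_(1) = -10/21 − (-5/42) = -5/14.

Σ = -5/14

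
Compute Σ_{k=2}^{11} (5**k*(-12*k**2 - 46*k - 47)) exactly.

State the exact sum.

Σ = -117919921300

t_(k+1)/t_k = 5*(12*k**2 + 70*k + 105)/(12*k**2 + 46*k + 47).
Normal form (A,B,C) = (5, 1, k**2 + 23*k/6 + 47/12).
Set up (5)·f(k+1) − (1)·f(k) − (k**2 + 23*k/6 + 47/12) = 0.
Bound: deg f ≤ 2.
A polynomial solution: f(k) = (3*k**2 + 4*k + 3)/12.
So s_k = (B(k−1)f/C)·t_k = ((3*k**2 + 4*k + 3)/(12*k**2 + 46*k + 47))·t_k = 5**k*(-3*k**2 - 4*k - 3).
Verify: 5**k*(-12*k**2 - 46*k - 47) matches t_k.
Telescoping: Σ = s_(12) − s_(2) = -117919921875 − (-575) = -117919921300.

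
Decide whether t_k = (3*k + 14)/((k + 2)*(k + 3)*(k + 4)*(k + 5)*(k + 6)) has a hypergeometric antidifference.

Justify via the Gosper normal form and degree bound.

Ratio r(k) = (k + 2)*(3*k + 17)/((k + 7)*(3*k + 14)).
A = k + 2, B = k + 7, C = k + 14/3.
Set up (k + 2)·f(k+1) − (k + 6)·f(k) − (k + 14/3) = 0.
deg f ≤ 4 (via 1,1,1).
Solve for f: f(k) = k*(k + 4)*(k**2 + 10*k + 31)/90 (degree 4 ≤ 4).
Certificate R = B(k−1)f/C = k*(k + 4)*(k + 6)*(k**2 + 10*k + 31)/(30*(3*k + 14)) gives s_k = k*(k**2 + 10*k + 31)/(30*(k**3 + 10*k**2 + 31*k + 30)).
Verify: (3*k + 14)/(k**5 + 20*k**4 + 155*k**3 + 580*k**2 + 1044*k + 720) matches t_k.

Yes. s_k = k*(k**2 + 10*k + 31)/(30*(k**3 + 10*k**2 + 31*k + 30)).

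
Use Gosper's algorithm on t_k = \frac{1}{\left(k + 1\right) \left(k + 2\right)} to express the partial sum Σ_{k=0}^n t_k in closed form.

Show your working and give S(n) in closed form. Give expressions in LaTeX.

S(n) = \frac{n + 1}{n + 2}

Compute t_(k+1)/t_k: get (k + 1)/(k + 3).
So A=k + 1 and B=k + 3, with C=1.
Key eq: (k + 1)·f(k+1) = (k + 2)·f(k) + (1).
deg f ≤ 1 (via 1,1,0).
Solving with deg f ≤ 1: f(k) = k.
Then R = B(k−1)f/C = k*(k + 2), so s_k = R(k)·t_k = k/(k + 1).
Verify: 1/(k**2 + 3*k + 2) matches t_k.
s_(n+1) = (n + 1)/(n + 2) and s_(0) = 0, so S(n) = (n + 1)/(n + 2).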